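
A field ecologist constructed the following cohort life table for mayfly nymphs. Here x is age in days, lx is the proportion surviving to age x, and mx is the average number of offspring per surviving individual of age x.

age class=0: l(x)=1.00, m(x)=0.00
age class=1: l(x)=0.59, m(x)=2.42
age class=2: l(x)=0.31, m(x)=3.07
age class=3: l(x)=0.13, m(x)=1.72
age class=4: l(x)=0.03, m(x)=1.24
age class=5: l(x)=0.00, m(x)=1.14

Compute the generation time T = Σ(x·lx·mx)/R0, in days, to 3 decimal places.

lx·mx: 0, 1.4278, 0.9517, 0.2236, 0.0372, 0 → R0 = 2.6403
x·lx·mx: 0, 1.4278, 1.9034, 0.6708, 0.1488, 0 → Σ = 4.1508
T = 4.1508 / 2.6403 = 1.572094… → 1.572

1.572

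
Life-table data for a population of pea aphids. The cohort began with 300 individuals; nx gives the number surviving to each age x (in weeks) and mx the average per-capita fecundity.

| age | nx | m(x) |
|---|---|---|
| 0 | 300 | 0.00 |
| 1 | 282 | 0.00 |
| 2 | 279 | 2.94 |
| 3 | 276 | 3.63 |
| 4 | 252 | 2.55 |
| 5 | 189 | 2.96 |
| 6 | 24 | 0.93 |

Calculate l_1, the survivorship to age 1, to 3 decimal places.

l_1 = n_1/n_0 = 282/300 = 0.94 → 0.940

0.940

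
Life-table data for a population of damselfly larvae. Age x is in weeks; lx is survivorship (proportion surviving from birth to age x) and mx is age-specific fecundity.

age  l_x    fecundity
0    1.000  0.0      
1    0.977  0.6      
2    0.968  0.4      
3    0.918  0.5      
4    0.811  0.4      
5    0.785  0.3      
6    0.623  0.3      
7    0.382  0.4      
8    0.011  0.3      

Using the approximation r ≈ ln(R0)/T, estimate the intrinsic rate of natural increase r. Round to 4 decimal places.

0.2666

R0 = Σ lx·mx = 0 + 0.5862 + 0.3872 + 0.459 + 0.3244 + 0.2355 + 0.1869 + 0.1528 + 0.0033 = 2.3353
Σ x·lx·mx = 7.4301; T = 7.4301/2.3353 = 3.18165…
r ≈ ln(R0)/T = ln(2.3353)/3.18165… = 0.266573… → 0.2666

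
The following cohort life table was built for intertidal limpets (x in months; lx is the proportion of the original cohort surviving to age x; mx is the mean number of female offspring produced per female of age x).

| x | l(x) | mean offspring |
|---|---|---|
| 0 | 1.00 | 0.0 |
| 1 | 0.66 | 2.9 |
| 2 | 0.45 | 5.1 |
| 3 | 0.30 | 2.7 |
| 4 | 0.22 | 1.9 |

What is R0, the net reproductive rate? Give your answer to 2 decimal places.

lx·mx by age: 0, 1.914, 2.295, 0.81, 0.418
R0 = Σ lx·mx = 5.437 → 5.44

5.44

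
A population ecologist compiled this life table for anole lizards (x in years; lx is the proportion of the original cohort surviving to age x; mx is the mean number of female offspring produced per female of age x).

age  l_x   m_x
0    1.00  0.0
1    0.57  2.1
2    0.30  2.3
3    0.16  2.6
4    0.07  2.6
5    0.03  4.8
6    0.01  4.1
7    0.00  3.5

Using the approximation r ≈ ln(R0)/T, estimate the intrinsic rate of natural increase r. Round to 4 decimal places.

0.4751

R0 = Σ lx·mx = 0 + 1.197 + 0.69 + 0.416 + 0.182 + 0.144 + 0.041 + 0 = 2.67
Σ x·lx·mx = 5.519; T = 5.519/2.67 = 2.06704…
r ≈ ln(R0)/T = ln(2.67)/2.06704… = 0.475113… → 0.4751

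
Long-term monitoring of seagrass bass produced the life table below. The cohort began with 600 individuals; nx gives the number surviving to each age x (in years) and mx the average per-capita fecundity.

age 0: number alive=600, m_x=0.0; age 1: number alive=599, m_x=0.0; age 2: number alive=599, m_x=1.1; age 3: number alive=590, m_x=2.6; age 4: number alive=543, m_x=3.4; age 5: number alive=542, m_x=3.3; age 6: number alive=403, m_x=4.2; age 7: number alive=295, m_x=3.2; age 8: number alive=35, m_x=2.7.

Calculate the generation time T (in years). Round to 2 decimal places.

lx = nx/n0 = nx/600: 1, 0.99833…, 0.99833…, 0.98333…, 0.905, 0.90333…, 0.67167…, 0.49167…, 0.05833…
lx·mx: 0, 0, 1.098167…, 2.556667…, 3.077, 2.981…, 2.821…, 1.573333…, 0.1575… → R0 = 14.264667…
x·lx·mx: 0, 0, 2.196333…, 7.67…, 12.308, 14.905…, 16.926…, 11.013333…, 1.26… → Σ = 66.278667…
T = 66.278667… / 14.264667… = 4.646352… → 4.65

4.65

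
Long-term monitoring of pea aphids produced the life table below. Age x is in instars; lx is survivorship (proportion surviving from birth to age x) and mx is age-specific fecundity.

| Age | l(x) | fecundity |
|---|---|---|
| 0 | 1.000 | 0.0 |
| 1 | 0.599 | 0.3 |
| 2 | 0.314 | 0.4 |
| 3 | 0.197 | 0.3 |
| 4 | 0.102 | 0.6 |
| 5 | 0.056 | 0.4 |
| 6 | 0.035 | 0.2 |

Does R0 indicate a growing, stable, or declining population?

declining

R0 = Σ lx·mx = 0 + 0.1797 + 0.1256 + 0.0591 + 0.0612 + 0.0224 + 0.007 = 0.455
R0 < 1, so the population is declining.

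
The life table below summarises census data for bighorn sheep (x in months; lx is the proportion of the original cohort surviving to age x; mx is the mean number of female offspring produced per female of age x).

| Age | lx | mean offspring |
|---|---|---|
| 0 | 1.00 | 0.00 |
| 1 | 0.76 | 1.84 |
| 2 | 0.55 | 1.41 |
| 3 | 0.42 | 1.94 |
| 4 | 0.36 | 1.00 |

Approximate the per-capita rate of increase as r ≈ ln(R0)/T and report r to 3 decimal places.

R0 = Σ lx·mx = 0 + 1.3984 + 0.7755 + 0.8148 + 0.36 = 3.3487
Σ x·lx·mx = 6.8338; T = 6.8338/3.3487 = 2.04073…
r ≈ ln(R0)/T = ln(3.3487)/2.04073… = 0.59222… → 0.592

0.592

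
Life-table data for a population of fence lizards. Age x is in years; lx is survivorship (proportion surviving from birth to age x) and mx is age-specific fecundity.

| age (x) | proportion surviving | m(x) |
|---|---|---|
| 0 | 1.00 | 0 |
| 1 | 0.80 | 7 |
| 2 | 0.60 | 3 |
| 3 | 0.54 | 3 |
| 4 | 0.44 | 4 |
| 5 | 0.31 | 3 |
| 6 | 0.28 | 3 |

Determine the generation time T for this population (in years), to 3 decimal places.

2.453

lx·mx: 0, 5.6, 1.8, 1.62, 1.76, 0.93, 0.84 → R0 = 12.55
x·lx·mx: 0, 5.6, 3.6, 4.86, 7.04, 4.65, 5.04 → Σ = 30.79
T = 30.79 / 12.55 = 2.453386… → 2.453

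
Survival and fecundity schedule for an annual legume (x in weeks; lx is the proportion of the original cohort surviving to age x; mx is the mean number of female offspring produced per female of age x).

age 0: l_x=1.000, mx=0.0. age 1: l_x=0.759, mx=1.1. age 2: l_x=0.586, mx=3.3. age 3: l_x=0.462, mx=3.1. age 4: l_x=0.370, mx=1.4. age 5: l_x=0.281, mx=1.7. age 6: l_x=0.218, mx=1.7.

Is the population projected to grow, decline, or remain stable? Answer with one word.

R0 = Σ lx·mx = 0 + 0.8349 + 1.9338 + 1.4322 + 0.518 + 0.4777 + 0.3706 = 5.5672
R0 > 1, so the population is growing.

growing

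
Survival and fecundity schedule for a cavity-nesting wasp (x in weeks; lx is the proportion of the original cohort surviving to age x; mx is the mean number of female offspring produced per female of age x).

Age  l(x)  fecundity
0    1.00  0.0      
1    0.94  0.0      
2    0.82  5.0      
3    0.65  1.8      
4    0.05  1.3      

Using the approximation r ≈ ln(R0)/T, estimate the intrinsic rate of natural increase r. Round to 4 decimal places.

0.7462

R0 = Σ lx·mx = 0 + 0 + 4.1 + 1.17 + 0.065 = 5.335
Σ x·lx·mx = 11.97; T = 11.97/5.335 = 2.24367…
r ≈ ln(R0)/T = ln(5.335)/2.24367… = 0.746226… → 0.7462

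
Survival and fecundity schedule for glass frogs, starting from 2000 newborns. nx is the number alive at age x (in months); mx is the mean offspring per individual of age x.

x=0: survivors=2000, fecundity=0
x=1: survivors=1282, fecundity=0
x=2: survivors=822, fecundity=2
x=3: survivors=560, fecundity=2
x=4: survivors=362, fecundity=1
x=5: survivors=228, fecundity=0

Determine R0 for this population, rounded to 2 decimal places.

lx = nx/n0 = nx/2000: 1, 0.641, 0.411, 0.28, 0.181, 0.114
lx·mx by age: 0, 0, 0.822, 0.56, 0.181, 0
R0 = Σ lx·mx = 1.563 → 1.56

1.56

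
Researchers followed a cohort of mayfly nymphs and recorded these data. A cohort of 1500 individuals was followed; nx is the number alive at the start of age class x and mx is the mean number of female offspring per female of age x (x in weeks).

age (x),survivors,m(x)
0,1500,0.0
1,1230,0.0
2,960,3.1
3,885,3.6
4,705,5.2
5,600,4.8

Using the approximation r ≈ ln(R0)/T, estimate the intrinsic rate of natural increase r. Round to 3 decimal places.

lx = nx/n0 = nx/1500: 1, 0.82, 0.64, 0.59, 0.47, 0.4
R0 = Σ lx·mx = 0 + 0 + 1.984 + 2.124 + 2.444 + 1.92 = 8.472
Σ x·lx·mx = 29.716; T = 29.716/8.472 = 3.50755…
r ≈ ln(R0)/T = ln(8.472)/3.50755… = 0.60919… → 0.609

0.609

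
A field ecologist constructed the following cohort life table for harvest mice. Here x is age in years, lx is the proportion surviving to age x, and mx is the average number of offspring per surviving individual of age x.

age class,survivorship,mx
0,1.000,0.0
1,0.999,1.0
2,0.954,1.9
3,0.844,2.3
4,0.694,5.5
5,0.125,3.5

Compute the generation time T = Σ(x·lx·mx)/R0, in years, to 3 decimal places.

lx·mx: 0, 0.999, 1.8126, 1.9412, 3.817, 0.4375 → R0 = 9.0073
x·lx·mx: 0, 0.999, 3.6252, 5.8236, 15.268, 2.1875 → Σ = 27.9033
T = 27.9033 / 9.0073 = 3.097854… → 3.098

3.098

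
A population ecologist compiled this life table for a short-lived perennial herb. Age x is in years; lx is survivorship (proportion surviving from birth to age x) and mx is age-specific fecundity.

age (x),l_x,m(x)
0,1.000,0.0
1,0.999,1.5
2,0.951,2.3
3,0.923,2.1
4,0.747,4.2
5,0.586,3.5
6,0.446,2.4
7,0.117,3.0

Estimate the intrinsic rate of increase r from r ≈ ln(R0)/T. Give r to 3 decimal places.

0.706

R0 = Σ lx·mx = 0 + 1.4985 + 2.1873 + 1.9383 + 3.1374 + 2.051 + 1.0704 + 0.351 = 12.2339
Σ x·lx·mx = 43.372; T = 43.372/12.2339 = 3.54523…
r ≈ ln(R0)/T = ln(12.2339)/3.54523… = 0.70636… → 0.706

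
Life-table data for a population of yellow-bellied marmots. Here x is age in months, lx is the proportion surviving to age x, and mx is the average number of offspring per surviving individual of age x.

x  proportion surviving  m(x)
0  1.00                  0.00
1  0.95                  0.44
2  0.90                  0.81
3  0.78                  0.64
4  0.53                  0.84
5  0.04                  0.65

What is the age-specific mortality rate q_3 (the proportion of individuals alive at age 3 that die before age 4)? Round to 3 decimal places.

0.321

q_3 = (l_3 − l_4) / l_3 = (0.78 − 0.53) / 0.78
     = 0.25 / 0.78 = 0.320513… → 0.321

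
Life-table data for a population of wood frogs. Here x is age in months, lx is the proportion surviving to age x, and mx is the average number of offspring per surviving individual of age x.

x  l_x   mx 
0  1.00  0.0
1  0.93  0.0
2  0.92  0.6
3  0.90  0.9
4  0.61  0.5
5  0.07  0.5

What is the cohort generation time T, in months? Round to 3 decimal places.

lx·mx: 0, 0, 0.552, 0.81, 0.305, 0.035 → R0 = 1.702
x·lx·mx: 0, 0, 1.104, 2.43, 1.22, 0.175 → Σ = 4.929
T = 4.929 / 1.702 = 2.896005… → 2.896

2.896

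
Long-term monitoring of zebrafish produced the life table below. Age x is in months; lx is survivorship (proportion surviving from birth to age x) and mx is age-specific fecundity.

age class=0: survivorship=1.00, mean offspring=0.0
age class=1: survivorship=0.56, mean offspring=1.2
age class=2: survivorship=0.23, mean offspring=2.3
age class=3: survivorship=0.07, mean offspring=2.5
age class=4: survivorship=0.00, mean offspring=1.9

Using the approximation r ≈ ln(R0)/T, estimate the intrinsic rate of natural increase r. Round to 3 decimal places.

0.195

R0 = Σ lx·mx = 0 + 0.672 + 0.529 + 0.175 + 0 = 1.376
Σ x·lx·mx = 2.255; T = 2.255/1.376 = 1.63881…
r ≈ ln(R0)/T = ln(1.376)/1.63881… = 0.19476… → 0.195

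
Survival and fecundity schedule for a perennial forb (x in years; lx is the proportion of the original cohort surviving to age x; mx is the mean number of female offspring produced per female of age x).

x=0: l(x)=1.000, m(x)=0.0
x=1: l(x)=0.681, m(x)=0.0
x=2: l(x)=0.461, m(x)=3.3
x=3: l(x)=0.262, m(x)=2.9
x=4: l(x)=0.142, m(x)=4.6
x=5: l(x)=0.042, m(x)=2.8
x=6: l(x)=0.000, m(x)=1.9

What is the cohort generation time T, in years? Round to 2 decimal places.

2.79

lx·mx: 0, 0, 1.5213, 0.7598, 0.6532, 0.1176, 0 → R0 = 3.0519
x·lx·mx: 0, 0, 3.0426, 2.2794, 2.6128, 0.588, 0 → Σ = 8.5228
T = 8.5228 / 3.0519 = 2.792621… → 2.79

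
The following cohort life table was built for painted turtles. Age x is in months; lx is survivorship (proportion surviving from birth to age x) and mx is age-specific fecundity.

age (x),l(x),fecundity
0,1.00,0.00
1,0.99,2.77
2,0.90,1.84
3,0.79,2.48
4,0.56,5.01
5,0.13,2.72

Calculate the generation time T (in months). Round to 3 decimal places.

lx·mx: 0, 2.7423, 1.656, 1.9592, 2.8056, 0.3536 → R0 = 9.5167
x·lx·mx: 0, 2.7423, 3.312, 5.8776, 11.2224, 1.768 → Σ = 24.9223
T = 24.9223 / 9.5167 = 2.618796… → 2.619

2.619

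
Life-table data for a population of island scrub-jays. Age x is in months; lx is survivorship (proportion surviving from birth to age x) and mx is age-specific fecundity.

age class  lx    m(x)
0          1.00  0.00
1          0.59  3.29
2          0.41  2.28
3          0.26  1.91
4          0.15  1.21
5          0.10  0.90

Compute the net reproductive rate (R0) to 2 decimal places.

3.64

lx·mx by age: 0, 1.9411, 0.9348, 0.4966, 0.1815, 0.09
R0 = Σ lx·mx = 3.644 → 3.64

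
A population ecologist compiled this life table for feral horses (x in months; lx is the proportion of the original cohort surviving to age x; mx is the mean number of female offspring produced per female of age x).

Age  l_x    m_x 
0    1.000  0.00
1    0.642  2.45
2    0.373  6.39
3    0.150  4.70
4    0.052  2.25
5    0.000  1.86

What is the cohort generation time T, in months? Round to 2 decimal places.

lx·mx: 0, 1.5729, 2.38347, 0.705, 0.117, 0 → R0 = 4.77837
x·lx·mx: 0, 1.5729, 4.76694, 2.115, 0.468, 0 → Σ = 8.92284
T = 8.92284 / 4.77837 = 1.86734… → 1.87

1.87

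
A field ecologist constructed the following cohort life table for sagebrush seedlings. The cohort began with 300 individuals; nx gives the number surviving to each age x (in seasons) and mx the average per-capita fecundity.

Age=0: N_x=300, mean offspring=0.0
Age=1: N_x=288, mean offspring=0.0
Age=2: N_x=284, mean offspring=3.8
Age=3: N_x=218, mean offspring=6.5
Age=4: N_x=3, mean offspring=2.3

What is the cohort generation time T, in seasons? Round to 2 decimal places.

2.57

lx = nx/n0 = nx/300: 1, 0.96, 0.94667…, 0.72667…, 0.01
lx·mx: 0, 0, 3.597333…, 4.723333…, 0.023 → R0 = 8.343667…
x·lx·mx: 0, 0, 7.194667…, 14.17…, 0.092 → Σ = 21.456667…
T = 21.456667… / 8.343667… = 2.571611… → 2.57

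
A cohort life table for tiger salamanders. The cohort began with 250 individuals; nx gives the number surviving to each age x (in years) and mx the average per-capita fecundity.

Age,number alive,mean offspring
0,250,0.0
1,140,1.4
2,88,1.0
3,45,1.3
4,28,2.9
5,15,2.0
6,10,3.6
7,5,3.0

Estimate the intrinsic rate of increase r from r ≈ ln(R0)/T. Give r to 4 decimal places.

lx = nx/n0 = nx/250: 1, 0.56, 0.352, 0.18, 0.112, 0.06, 0.04, 0.02
R0 = Σ lx·mx = 0 + 0.784 + 0.352 + 0.234 + 0.3248 + 0.12 + 0.144 + 0.06 = 2.0188
Σ x·lx·mx = 5.3732; T = 5.3732/2.0188 = 2.66158…
r ≈ ln(R0)/T = ln(2.0188)/2.66158… = 0.263942… → 0.2639

0.2639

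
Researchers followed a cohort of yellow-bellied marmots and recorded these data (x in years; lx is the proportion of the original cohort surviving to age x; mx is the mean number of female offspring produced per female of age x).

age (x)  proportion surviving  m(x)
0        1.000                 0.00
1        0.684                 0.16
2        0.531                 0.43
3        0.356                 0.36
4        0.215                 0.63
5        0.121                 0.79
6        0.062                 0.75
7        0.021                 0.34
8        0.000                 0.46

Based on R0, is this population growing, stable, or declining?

R0 = Σ lx·mx = 0 + 0.10944 + 0.22833 + 0.12816 + 0.13545 + 0.09559 + 0.0465 + 0.00714 + 0 = 0.75061
R0 < 1, so the population is declining.

declining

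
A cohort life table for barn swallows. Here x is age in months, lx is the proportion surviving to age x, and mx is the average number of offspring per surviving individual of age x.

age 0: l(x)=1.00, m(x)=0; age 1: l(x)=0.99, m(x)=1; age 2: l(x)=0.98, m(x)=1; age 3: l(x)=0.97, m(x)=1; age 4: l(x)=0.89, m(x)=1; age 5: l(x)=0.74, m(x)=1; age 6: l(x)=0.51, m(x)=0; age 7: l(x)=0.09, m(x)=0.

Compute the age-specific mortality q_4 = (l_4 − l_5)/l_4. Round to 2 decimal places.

q_4 = (l_4 − l_5) / l_4 = (0.89 − 0.74) / 0.89
     = 0.15 / 0.89 = 0.168539… → 0.17

0.17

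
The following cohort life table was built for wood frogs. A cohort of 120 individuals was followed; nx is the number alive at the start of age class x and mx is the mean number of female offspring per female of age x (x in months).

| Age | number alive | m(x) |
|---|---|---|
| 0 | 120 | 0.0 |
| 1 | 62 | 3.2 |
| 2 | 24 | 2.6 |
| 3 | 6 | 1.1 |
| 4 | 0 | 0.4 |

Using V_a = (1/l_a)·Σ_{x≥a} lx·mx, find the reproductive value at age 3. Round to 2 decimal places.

1.10

lx = nx/n0 = nx/120: 1, 0.51667…, 0.2, 0.05, 0
lx·mx for x ≥ 3: 0.055, 0 → sum = 0.055
V_3 = 0.055 / l_3 = 0.055 / 0.05 = 1.1 → 1.10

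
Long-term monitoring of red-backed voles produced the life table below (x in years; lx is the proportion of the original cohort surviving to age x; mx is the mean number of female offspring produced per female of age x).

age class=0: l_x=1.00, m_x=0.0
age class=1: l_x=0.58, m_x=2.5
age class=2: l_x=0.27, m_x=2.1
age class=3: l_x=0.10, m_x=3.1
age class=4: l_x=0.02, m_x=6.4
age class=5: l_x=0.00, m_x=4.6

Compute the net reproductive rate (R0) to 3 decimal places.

lx·mx by age: 0, 1.45, 0.567, 0.31, 0.128, 0
R0 = Σ lx·mx = 2.455 → 2.455

2.455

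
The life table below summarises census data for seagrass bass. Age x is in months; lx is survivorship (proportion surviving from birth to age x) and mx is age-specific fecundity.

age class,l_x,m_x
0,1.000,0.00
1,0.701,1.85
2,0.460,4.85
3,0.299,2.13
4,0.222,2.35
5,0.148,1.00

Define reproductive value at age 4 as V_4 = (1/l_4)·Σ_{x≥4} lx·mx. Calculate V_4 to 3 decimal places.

lx·mx for x ≥ 4: 0.5217, 0.148 → sum = 0.6697
V_4 = 0.6697 / l_4 = 0.6697 / 0.222 = 3.016667… → 3.017

3.017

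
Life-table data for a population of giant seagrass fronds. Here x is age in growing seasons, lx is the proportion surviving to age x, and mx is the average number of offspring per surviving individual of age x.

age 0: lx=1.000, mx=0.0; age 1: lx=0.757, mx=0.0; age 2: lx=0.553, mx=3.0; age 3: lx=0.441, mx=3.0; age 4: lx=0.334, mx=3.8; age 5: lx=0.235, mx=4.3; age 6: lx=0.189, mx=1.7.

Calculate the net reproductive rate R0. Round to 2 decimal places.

lx·mx by age: 0, 0, 1.659, 1.323, 1.2692, 1.0105, 0.3213
R0 = Σ lx·mx = 5.583 → 5.58

5.58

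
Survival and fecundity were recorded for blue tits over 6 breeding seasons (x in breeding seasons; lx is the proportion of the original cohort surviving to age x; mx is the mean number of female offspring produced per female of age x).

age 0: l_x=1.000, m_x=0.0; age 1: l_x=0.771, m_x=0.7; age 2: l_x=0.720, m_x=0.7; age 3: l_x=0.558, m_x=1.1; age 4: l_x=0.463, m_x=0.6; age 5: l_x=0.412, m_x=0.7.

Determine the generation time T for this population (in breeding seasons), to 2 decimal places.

2.67

lx·mx: 0, 0.5397, 0.504, 0.6138, 0.2778, 0.2884 → R0 = 2.2237
x·lx·mx: 0, 0.5397, 1.008, 1.8414, 1.1112, 1.442 → Σ = 5.9423
T = 5.9423 / 2.2237 = 2.672258… → 2.67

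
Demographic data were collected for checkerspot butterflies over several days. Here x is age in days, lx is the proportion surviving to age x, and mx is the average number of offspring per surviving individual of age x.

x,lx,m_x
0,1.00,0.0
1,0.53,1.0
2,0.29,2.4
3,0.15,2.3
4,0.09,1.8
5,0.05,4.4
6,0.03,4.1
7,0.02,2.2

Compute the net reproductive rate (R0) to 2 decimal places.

lx·mx by age: 0, 0.53, 0.696, 0.345, 0.162, 0.22, 0.123, 0.044
R0 = Σ lx·mx = 2.12 → 2.12

2.12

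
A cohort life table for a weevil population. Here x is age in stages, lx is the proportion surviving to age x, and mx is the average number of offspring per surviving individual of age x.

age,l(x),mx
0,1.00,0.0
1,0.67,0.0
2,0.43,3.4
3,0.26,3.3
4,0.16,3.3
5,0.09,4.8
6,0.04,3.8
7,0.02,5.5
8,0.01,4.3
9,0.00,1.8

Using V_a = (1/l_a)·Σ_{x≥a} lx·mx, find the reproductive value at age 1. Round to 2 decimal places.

5.35

lx·mx for x ≥ 1: 0, 1.462, 0.858, 0.528, 0.432, 0.152, 0.11, 0.043, 0 → sum = 3.585
V_1 = 3.585 / l_1 = 3.585 / 0.67 = 5.350746… → 5.35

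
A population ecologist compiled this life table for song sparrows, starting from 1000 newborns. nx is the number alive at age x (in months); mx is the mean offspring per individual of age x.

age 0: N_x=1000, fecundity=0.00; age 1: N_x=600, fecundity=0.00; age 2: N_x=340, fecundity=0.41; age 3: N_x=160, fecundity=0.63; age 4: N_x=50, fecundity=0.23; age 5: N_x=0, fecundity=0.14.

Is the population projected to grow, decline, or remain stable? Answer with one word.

lx = nx/n0 = nx/1000: 1, 0.6, 0.34, 0.16, 0.05, 0
R0 = Σ lx·mx = 0 + 0 + 0.1394 + 0.1008 + 0.0115 + 0 = 0.2517
R0 < 1, so the population is declining.

declining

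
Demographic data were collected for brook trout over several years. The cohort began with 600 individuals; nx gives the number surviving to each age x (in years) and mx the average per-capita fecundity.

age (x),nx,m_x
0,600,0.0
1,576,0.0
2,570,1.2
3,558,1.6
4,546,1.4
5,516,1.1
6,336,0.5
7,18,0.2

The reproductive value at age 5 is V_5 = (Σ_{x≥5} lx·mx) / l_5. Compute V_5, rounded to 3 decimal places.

lx = nx/n0 = nx/600: 1, 0.96, 0.95, 0.93, 0.91, 0.86, 0.56, 0.03
lx·mx for x ≥ 5: 0.946, 0.28, 0.006 → sum = 1.232
V_5 = 1.232 / l_5 = 1.232 / 0.86 = 1.432558… → 1.433

1.433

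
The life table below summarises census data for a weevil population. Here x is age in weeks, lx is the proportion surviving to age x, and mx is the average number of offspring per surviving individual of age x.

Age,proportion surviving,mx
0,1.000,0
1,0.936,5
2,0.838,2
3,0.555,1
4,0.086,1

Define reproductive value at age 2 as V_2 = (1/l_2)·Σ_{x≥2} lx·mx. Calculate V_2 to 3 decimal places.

2.765

lx·mx for x ≥ 2: 1.676, 0.555, 0.086 → sum = 2.317
V_2 = 2.317 / l_2 = 2.317 / 0.838 = 2.764916… → 2.765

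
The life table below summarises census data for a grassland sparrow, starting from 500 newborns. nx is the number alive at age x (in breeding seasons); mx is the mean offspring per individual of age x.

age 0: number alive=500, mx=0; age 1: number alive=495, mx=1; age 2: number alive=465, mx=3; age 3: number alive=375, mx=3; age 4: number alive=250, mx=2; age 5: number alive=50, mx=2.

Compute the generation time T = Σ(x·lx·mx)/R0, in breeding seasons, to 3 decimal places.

2.534

lx = nx/n0 = nx/500: 1, 0.99, 0.93, 0.75, 0.5, 0.1
lx·mx: 0, 0.99, 2.79, 2.25, 1, 0.2 → R0 = 7.23
x·lx·mx: 0, 0.99, 5.58, 6.75, 4, 1 → Σ = 18.32
T = 18.32 / 7.23 = 2.533887… → 2.534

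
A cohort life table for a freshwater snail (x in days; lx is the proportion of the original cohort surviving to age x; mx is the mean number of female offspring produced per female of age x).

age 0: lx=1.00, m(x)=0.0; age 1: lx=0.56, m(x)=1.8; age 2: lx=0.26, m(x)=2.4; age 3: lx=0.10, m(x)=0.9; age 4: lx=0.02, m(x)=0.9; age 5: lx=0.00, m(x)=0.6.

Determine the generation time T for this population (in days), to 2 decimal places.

lx·mx: 0, 1.008, 0.624, 0.09, 0.018, 0 → R0 = 1.74
x·lx·mx: 0, 1.008, 1.248, 0.27, 0.072, 0 → Σ = 2.598
T = 2.598 / 1.74 = 1.493103… → 1.49

1.49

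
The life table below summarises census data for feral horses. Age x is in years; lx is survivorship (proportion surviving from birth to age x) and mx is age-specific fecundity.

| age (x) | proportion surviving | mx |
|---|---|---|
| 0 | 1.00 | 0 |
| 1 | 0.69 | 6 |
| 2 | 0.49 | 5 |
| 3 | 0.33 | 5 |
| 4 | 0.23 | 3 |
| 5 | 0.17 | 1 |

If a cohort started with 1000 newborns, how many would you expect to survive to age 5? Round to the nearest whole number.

Expected survivors = N0 · l_5 = 1000 × 0.17 = 170 → 170

170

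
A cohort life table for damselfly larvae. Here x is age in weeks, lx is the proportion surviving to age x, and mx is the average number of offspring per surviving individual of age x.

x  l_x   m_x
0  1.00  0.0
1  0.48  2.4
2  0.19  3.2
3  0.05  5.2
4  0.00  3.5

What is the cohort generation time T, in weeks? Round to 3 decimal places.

lx·mx: 0, 1.152, 0.608, 0.26, 0 → R0 = 2.02
x·lx·mx: 0, 1.152, 1.216, 0.78, 0 → Σ = 3.148
T = 3.148 / 2.02 = 1.558416… → 1.558

1.558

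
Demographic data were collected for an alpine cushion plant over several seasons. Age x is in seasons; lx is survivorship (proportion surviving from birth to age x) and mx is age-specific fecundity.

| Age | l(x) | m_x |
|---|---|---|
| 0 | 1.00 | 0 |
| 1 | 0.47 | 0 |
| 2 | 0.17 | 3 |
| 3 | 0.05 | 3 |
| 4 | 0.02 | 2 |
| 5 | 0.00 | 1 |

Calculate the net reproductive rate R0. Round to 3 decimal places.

0.700

lx·mx by age: 0, 0, 0.51, 0.15, 0.04, 0
R0 = Σ lx·mx = 0.7 → 0.700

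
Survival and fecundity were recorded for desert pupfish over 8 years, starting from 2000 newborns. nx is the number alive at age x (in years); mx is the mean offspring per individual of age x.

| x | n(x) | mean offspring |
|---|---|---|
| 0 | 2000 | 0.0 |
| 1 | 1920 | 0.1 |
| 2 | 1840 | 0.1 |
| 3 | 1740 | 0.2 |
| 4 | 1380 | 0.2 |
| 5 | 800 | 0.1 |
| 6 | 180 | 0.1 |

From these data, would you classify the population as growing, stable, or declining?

declining

lx = nx/n0 = nx/2000: 1, 0.96, 0.92, 0.87, 0.69, 0.4, 0.09
R0 = Σ lx·mx = 0 + 0.096 + 0.092 + 0.174 + 0.138 + 0.04 + 0.009 = 0.549
R0 < 1, so the population is declining.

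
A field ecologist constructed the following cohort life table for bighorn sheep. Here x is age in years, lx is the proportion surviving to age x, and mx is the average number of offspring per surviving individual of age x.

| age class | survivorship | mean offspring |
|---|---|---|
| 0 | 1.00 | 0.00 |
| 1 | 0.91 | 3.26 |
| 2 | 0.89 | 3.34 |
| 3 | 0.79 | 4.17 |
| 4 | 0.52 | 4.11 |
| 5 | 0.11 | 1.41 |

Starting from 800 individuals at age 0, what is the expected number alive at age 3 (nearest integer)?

632

Expected survivors = N0 · l_3 = 800 × 0.79 = 632 → 632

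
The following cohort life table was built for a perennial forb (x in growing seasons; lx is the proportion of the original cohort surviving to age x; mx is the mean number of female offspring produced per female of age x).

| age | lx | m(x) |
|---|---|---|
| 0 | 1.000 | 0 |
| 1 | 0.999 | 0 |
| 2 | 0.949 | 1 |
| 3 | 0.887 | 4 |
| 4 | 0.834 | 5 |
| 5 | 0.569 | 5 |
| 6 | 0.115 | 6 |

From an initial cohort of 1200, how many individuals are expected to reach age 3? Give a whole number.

1064

Expected survivors = N0 · l_3 = 1200 × 0.887 = 1064.4 → 1064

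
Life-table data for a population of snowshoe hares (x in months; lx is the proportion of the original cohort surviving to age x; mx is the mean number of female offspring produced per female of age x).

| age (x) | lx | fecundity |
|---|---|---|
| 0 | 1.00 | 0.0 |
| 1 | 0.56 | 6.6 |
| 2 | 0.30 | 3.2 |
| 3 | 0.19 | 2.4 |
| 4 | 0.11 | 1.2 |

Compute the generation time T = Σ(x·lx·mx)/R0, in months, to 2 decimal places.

1.43

lx·mx: 0, 3.696, 0.96, 0.456, 0.132 → R0 = 5.244
x·lx·mx: 0, 3.696, 1.92, 1.368, 0.528 → Σ = 7.512
T = 7.512 / 5.244 = 1.432494… → 1.43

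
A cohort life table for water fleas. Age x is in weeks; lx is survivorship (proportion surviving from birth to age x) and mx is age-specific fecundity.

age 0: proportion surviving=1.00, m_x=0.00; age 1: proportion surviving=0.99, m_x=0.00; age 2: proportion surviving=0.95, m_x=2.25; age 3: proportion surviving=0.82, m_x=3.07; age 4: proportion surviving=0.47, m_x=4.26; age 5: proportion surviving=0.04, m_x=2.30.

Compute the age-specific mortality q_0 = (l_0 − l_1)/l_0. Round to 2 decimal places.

q_0 = (l_0 − l_1) / l_0 = (1 − 0.99) / 1
     = 0.01 / 1 = 0.01 → 0.01

0.01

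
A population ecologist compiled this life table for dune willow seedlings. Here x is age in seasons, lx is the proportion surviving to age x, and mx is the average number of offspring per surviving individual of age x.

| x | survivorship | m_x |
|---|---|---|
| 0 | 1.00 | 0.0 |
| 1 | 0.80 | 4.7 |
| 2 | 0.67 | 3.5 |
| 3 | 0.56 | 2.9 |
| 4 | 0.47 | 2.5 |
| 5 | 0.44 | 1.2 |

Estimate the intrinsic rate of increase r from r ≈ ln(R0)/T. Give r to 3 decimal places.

R0 = Σ lx·mx = 0 + 3.76 + 2.345 + 1.624 + 1.175 + 0.528 = 9.432
Σ x·lx·mx = 20.662; T = 20.662/9.432 = 2.19063…
r ≈ ln(R0)/T = ln(9.432)/2.19063… = 1.02441… → 1.024

1.024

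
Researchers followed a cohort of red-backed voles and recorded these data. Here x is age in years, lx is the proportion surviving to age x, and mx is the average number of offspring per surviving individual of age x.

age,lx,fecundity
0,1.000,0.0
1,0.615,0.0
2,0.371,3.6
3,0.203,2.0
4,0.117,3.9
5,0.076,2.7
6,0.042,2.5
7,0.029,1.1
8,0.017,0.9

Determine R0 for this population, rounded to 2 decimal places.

lx·mx by age: 0, 0, 1.3356, 0.406, 0.4563, 0.2052, 0.105, 0.0319, 0.0153
R0 = Σ lx·mx = 2.5553 → 2.56

2.56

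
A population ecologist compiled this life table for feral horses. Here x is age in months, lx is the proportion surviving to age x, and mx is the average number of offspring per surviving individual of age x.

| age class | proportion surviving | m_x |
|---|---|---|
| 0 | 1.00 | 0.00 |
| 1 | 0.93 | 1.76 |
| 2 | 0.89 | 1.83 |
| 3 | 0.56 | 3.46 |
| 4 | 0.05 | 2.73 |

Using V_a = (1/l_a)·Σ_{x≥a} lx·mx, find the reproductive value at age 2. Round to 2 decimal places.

lx·mx for x ≥ 2: 1.6287, 1.9376, 0.1365 → sum = 3.7028
V_2 = 3.7028 / l_2 = 3.7028 / 0.89 = 4.160449… → 4.16

4.16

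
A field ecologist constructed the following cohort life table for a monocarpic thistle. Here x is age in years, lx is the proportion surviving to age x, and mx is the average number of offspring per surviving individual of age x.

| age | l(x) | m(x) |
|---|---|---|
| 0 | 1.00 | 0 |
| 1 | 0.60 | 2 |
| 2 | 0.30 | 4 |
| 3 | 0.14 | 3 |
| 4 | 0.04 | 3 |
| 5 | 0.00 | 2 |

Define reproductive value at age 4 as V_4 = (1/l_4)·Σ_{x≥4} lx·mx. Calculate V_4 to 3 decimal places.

lx·mx for x ≥ 4: 0.12, 0 → sum = 0.12
V_4 = 0.12 / l_4 = 0.12 / 0.04 = 3 → 3.000

3.000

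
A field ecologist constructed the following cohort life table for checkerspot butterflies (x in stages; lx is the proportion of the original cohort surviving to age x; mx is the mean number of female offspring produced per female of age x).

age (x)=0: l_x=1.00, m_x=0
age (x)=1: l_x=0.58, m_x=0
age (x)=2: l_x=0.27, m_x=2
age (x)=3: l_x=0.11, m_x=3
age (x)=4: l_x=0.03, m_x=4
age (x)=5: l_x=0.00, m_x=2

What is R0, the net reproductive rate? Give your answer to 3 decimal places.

0.990

lx·mx by age: 0, 0, 0.54, 0.33, 0.12, 0
R0 = Σ lx·mx = 0.99 → 0.990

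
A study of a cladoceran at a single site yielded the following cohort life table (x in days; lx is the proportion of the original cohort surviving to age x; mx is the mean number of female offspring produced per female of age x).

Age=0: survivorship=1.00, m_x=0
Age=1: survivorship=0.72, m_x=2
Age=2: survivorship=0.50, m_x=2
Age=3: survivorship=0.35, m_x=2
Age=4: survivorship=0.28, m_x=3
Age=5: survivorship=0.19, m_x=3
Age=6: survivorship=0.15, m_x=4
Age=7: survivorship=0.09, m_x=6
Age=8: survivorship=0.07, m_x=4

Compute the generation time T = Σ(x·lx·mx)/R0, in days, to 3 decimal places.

lx·mx: 0, 1.44, 1, 0.7, 0.84, 0.57, 0.6, 0.54, 0.28 → R0 = 5.97
x·lx·mx: 0, 1.44, 2, 2.1, 3.36, 2.85, 3.6, 3.78, 2.24 → Σ = 21.37
T = 21.37 / 5.97 = 3.579564… → 3.580

3.580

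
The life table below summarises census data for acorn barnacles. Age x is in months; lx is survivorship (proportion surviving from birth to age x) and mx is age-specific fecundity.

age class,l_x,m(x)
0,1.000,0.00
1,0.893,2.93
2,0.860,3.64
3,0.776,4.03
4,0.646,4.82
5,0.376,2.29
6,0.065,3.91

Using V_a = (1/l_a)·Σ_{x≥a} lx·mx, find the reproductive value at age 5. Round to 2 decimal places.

2.97

lx·mx for x ≥ 5: 0.86104, 0.25415 → sum = 1.11519
V_5 = 1.11519 / l_5 = 1.11519 / 0.376 = 2.965931… → 2.97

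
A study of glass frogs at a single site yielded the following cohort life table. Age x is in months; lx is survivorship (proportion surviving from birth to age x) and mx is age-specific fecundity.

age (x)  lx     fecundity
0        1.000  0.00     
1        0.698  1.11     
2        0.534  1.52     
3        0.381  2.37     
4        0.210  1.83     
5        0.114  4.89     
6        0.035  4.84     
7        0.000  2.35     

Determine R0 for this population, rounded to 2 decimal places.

lx·mx by age: 0, 0.77478, 0.81168, 0.90297, 0.3843, 0.55746, 0.1694, 0
R0 = Σ lx·mx = 3.60059 → 3.60

3.60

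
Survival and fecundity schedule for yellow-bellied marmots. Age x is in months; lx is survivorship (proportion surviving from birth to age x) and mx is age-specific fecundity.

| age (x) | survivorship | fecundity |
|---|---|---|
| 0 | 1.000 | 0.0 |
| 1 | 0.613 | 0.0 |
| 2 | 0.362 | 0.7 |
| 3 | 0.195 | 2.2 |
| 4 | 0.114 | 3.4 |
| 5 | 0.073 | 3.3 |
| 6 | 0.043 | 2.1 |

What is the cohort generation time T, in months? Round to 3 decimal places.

lx·mx: 0, 0, 0.2534, 0.429, 0.3876, 0.2409, 0.0903 → R0 = 1.4012
x·lx·mx: 0, 0, 0.5068, 1.287, 1.5504, 1.2045, 0.5418 → Σ = 5.0905
T = 5.0905 / 1.4012 = 3.632957… → 3.633

3.633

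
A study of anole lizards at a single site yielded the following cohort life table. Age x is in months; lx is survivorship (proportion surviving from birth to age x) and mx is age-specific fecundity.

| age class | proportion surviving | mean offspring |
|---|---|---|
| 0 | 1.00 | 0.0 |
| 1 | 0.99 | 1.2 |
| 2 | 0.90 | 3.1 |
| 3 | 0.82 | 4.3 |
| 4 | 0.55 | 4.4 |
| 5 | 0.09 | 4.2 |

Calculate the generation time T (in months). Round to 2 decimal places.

2.81

lx·mx: 0, 1.188, 2.79, 3.526, 2.42, 0.378 → R0 = 10.302
x·lx·mx: 0, 1.188, 5.58, 10.578, 9.68, 1.89 → Σ = 28.916
T = 28.916 / 10.302 = 2.806834… → 2.81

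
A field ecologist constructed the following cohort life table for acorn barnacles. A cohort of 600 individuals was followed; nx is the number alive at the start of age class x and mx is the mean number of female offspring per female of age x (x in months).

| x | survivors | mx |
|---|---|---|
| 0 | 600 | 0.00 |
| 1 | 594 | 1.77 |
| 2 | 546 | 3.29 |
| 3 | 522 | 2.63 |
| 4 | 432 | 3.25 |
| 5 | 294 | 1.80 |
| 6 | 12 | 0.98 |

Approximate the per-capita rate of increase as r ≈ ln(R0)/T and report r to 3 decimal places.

lx = nx/n0 = nx/600: 1, 0.99, 0.91, 0.87, 0.72, 0.49, 0.02
R0 = Σ lx·mx = 0 + 1.7523 + 2.9939 + 2.2881 + 2.34 + 0.882 + 0.0196 = 10.2759
Σ x·lx·mx = 28.492; T = 28.492/10.2759 = 2.7727…
r ≈ ln(R0)/T = ln(10.2759)/2.7727… = 0.84026… → 0.840

0.840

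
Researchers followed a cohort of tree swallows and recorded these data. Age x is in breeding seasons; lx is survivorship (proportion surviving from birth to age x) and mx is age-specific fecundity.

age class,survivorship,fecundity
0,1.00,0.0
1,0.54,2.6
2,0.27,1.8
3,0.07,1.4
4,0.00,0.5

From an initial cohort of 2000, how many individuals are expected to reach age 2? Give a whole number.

Expected survivors = N0 · l_2 = 2000 × 0.27 = 540 → 540

540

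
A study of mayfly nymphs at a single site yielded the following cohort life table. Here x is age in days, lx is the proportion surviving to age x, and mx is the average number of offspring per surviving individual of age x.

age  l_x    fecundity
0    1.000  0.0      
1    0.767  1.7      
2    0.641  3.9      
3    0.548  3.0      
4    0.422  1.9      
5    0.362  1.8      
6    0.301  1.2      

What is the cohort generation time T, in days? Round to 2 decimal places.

2.74

lx·mx: 0, 1.3039, 2.4999, 1.644, 0.8018, 0.6516, 0.3612 → R0 = 7.2624
x·lx·mx: 0, 1.3039, 4.9998, 4.932, 3.2072, 3.258, 2.1672 → Σ = 19.8681
T = 19.8681 / 7.2624 = 2.735749… → 2.74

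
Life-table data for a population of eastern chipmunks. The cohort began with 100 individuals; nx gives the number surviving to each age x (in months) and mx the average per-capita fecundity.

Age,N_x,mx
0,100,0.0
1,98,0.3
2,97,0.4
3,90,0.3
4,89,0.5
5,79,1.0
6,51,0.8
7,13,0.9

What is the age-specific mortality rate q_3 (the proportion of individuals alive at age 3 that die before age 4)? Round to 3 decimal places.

lx = nx/n0 = nx/100: 1, 0.98, 0.97, 0.9, 0.89, 0.79, 0.51, 0.13
q_3 = (l_3 − l_4) / l_3 = (0.9 − 0.89) / 0.9
     = 0.01 / 0.9 = 0.011111… → 0.011

0.011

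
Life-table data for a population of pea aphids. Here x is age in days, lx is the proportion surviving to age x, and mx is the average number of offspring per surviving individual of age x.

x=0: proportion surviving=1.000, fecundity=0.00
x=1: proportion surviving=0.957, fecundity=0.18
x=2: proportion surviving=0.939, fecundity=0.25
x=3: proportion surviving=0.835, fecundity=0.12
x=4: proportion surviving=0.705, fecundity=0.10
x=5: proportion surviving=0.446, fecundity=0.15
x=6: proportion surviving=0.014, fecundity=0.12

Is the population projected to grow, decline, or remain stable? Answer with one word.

R0 = Σ lx·mx = 0 + 0.17226 + 0.23475 + 0.1002 + 0.0705 + 0.0669 + 0.00168 = 0.64629
R0 < 1, so the population is declining.

declining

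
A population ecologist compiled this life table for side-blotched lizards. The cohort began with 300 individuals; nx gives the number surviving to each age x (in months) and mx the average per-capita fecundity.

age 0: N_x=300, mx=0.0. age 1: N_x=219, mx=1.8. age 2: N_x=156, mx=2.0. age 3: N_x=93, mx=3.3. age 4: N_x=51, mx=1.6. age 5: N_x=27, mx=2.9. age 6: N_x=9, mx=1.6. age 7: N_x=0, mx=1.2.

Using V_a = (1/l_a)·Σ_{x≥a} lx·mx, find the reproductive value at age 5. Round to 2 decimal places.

lx = nx/n0 = nx/300: 1, 0.73, 0.52, 0.31, 0.17, 0.09, 0.03, 0
lx·mx for x ≥ 5: 0.261, 0.048, 0 → sum = 0.309
V_5 = 0.309 / l_5 = 0.309 / 0.09 = 3.433333… → 3.43

3.43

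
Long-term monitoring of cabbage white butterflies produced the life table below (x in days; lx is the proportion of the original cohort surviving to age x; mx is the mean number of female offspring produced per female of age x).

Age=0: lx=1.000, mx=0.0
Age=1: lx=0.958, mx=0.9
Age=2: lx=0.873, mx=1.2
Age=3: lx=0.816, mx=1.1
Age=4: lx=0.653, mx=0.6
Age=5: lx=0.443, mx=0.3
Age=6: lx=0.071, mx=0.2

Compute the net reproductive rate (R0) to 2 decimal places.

3.35

lx·mx by age: 0, 0.8622, 1.0476, 0.8976, 0.3918, 0.1329, 0.0142
R0 = Σ lx·mx = 3.3463 → 3.35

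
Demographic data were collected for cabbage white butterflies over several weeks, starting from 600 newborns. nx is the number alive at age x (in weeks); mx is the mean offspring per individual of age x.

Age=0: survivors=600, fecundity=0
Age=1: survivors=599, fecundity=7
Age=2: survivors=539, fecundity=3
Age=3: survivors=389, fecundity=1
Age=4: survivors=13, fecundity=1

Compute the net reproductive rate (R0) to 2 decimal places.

lx = nx/n0 = nx/600: 1, 0.99833…, 0.89833…, 0.64833…, 0.02167…
lx·mx by age: 0, 6.988333…, 2.695…, 0.648333…, 0.021667…
R0 = Σ lx·mx = 10.353333… → 10.35

10.35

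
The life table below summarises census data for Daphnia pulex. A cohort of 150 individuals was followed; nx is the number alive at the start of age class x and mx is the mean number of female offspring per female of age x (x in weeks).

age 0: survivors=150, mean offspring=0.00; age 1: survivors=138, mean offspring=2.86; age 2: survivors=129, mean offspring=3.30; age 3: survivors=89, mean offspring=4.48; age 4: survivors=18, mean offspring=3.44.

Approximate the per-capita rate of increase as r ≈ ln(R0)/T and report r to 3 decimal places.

1.021

lx = nx/n0 = nx/150: 1, 0.92, 0.86, 0.59333…, 0.12
R0 = Σ lx·mx = 0 + 2.6312 + 2.838 + 2.65813… + 0.4128 = 8.540133…
Σ x·lx·mx = 17.9328…; T = 17.9328…/8.540133… = 2.09983…
r ≈ ln(R0)/T = ln(8.540133…)/2.09983… = 1.02141… → 1.021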